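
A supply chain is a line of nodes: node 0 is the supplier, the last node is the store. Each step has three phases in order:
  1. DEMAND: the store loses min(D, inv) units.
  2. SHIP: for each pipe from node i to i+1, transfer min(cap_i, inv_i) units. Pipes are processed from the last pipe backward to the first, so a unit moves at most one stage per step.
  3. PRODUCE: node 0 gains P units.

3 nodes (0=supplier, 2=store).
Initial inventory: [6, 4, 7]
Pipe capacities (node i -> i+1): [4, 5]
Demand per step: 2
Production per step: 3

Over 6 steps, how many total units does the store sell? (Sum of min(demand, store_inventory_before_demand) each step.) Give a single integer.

Answer: 12

Derivation:
Step 1: sold=2 (running total=2) -> [5 4 9]
Step 2: sold=2 (running total=4) -> [4 4 11]
Step 3: sold=2 (running total=6) -> [3 4 13]
Step 4: sold=2 (running total=8) -> [3 3 15]
Step 5: sold=2 (running total=10) -> [3 3 16]
Step 6: sold=2 (running total=12) -> [3 3 17]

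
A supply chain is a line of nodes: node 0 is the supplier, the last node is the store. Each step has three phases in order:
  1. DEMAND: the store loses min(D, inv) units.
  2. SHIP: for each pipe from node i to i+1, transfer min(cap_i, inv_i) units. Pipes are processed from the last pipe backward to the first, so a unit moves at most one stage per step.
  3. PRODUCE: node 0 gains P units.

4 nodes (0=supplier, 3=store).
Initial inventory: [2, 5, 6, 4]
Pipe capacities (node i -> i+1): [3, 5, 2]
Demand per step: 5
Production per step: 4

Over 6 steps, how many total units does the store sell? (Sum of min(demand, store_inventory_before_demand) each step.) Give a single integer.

Answer: 14

Derivation:
Step 1: sold=4 (running total=4) -> [4 2 9 2]
Step 2: sold=2 (running total=6) -> [5 3 9 2]
Step 3: sold=2 (running total=8) -> [6 3 10 2]
Step 4: sold=2 (running total=10) -> [7 3 11 2]
Step 5: sold=2 (running total=12) -> [8 3 12 2]
Step 6: sold=2 (running total=14) -> [9 3 13 2]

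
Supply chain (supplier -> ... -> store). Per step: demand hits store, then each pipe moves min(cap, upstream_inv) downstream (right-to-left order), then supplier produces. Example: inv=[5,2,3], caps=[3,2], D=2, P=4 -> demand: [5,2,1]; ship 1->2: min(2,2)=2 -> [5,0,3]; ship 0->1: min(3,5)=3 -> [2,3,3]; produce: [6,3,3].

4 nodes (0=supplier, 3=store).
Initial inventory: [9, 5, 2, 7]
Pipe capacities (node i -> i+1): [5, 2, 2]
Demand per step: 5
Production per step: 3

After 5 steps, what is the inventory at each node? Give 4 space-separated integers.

Step 1: demand=5,sold=5 ship[2->3]=2 ship[1->2]=2 ship[0->1]=5 prod=3 -> inv=[7 8 2 4]
Step 2: demand=5,sold=4 ship[2->3]=2 ship[1->2]=2 ship[0->1]=5 prod=3 -> inv=[5 11 2 2]
Step 3: demand=5,sold=2 ship[2->3]=2 ship[1->2]=2 ship[0->1]=5 prod=3 -> inv=[3 14 2 2]
Step 4: demand=5,sold=2 ship[2->3]=2 ship[1->2]=2 ship[0->1]=3 prod=3 -> inv=[3 15 2 2]
Step 5: demand=5,sold=2 ship[2->3]=2 ship[1->2]=2 ship[0->1]=3 prod=3 -> inv=[3 16 2 2]

3 16 2 2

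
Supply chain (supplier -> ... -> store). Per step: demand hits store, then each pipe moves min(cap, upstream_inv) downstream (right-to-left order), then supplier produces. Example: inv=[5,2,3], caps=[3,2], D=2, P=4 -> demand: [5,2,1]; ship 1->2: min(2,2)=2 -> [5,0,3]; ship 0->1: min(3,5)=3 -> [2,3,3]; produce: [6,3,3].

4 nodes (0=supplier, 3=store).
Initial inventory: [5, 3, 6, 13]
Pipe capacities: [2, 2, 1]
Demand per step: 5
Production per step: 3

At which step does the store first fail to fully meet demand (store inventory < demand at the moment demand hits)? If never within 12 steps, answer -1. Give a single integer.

Step 1: demand=5,sold=5 ship[2->3]=1 ship[1->2]=2 ship[0->1]=2 prod=3 -> [6 3 7 9]
Step 2: demand=5,sold=5 ship[2->3]=1 ship[1->2]=2 ship[0->1]=2 prod=3 -> [7 3 8 5]
Step 3: demand=5,sold=5 ship[2->3]=1 ship[1->2]=2 ship[0->1]=2 prod=3 -> [8 3 9 1]
Step 4: demand=5,sold=1 ship[2->3]=1 ship[1->2]=2 ship[0->1]=2 prod=3 -> [9 3 10 1]
Step 5: demand=5,sold=1 ship[2->3]=1 ship[1->2]=2 ship[0->1]=2 prod=3 -> [10 3 11 1]
Step 6: demand=5,sold=1 ship[2->3]=1 ship[1->2]=2 ship[0->1]=2 prod=3 -> [11 3 12 1]
Step 7: demand=5,sold=1 ship[2->3]=1 ship[1->2]=2 ship[0->1]=2 prod=3 -> [12 3 13 1]
Step 8: demand=5,sold=1 ship[2->3]=1 ship[1->2]=2 ship[0->1]=2 prod=3 -> [13 3 14 1]
Step 9: demand=5,sold=1 ship[2->3]=1 ship[1->2]=2 ship[0->1]=2 prod=3 -> [14 3 15 1]
Step 10: demand=5,sold=1 ship[2->3]=1 ship[1->2]=2 ship[0->1]=2 prod=3 -> [15 3 16 1]
Step 11: demand=5,sold=1 ship[2->3]=1 ship[1->2]=2 ship[0->1]=2 prod=3 -> [16 3 17 1]
Step 12: demand=5,sold=1 ship[2->3]=1 ship[1->2]=2 ship[0->1]=2 prod=3 -> [17 3 18 1]
First stockout at step 4

4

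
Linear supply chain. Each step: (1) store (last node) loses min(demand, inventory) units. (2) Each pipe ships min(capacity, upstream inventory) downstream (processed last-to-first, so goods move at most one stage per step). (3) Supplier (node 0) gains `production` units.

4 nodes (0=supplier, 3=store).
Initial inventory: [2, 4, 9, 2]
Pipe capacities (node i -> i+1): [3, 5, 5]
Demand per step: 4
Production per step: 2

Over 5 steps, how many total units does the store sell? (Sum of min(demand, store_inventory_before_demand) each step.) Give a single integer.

Step 1: sold=2 (running total=2) -> [2 2 8 5]
Step 2: sold=4 (running total=6) -> [2 2 5 6]
Step 3: sold=4 (running total=10) -> [2 2 2 7]
Step 4: sold=4 (running total=14) -> [2 2 2 5]
Step 5: sold=4 (running total=18) -> [2 2 2 3]

Answer: 18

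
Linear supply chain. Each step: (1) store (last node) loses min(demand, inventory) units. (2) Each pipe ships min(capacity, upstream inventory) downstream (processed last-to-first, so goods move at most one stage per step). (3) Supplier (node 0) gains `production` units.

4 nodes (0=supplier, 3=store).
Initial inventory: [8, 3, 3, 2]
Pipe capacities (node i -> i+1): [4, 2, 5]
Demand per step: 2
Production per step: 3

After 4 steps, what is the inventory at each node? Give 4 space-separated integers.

Step 1: demand=2,sold=2 ship[2->3]=3 ship[1->2]=2 ship[0->1]=4 prod=3 -> inv=[7 5 2 3]
Step 2: demand=2,sold=2 ship[2->3]=2 ship[1->2]=2 ship[0->1]=4 prod=3 -> inv=[6 7 2 3]
Step 3: demand=2,sold=2 ship[2->3]=2 ship[1->2]=2 ship[0->1]=4 prod=3 -> inv=[5 9 2 3]
Step 4: demand=2,sold=2 ship[2->3]=2 ship[1->2]=2 ship[0->1]=4 prod=3 -> inv=[4 11 2 3]

4 11 2 3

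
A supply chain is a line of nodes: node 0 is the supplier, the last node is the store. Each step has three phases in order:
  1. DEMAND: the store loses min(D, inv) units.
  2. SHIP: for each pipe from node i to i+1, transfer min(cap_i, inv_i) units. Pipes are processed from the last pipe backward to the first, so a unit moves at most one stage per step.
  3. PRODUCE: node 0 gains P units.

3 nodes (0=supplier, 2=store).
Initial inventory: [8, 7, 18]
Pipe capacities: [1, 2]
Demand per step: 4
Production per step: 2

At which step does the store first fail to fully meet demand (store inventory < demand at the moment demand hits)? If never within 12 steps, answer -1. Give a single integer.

Step 1: demand=4,sold=4 ship[1->2]=2 ship[0->1]=1 prod=2 -> [9 6 16]
Step 2: demand=4,sold=4 ship[1->2]=2 ship[0->1]=1 prod=2 -> [10 5 14]
Step 3: demand=4,sold=4 ship[1->2]=2 ship[0->1]=1 prod=2 -> [11 4 12]
Step 4: demand=4,sold=4 ship[1->2]=2 ship[0->1]=1 prod=2 -> [12 3 10]
Step 5: demand=4,sold=4 ship[1->2]=2 ship[0->1]=1 prod=2 -> [13 2 8]
Step 6: demand=4,sold=4 ship[1->2]=2 ship[0->1]=1 prod=2 -> [14 1 6]
Step 7: demand=4,sold=4 ship[1->2]=1 ship[0->1]=1 prod=2 -> [15 1 3]
Step 8: demand=4,sold=3 ship[1->2]=1 ship[0->1]=1 prod=2 -> [16 1 1]
Step 9: demand=4,sold=1 ship[1->2]=1 ship[0->1]=1 prod=2 -> [17 1 1]
Step 10: demand=4,sold=1 ship[1->2]=1 ship[0->1]=1 prod=2 -> [18 1 1]
Step 11: demand=4,sold=1 ship[1->2]=1 ship[0->1]=1 prod=2 -> [19 1 1]
Step 12: demand=4,sold=1 ship[1->2]=1 ship[0->1]=1 prod=2 -> [20 1 1]
First stockout at step 8

8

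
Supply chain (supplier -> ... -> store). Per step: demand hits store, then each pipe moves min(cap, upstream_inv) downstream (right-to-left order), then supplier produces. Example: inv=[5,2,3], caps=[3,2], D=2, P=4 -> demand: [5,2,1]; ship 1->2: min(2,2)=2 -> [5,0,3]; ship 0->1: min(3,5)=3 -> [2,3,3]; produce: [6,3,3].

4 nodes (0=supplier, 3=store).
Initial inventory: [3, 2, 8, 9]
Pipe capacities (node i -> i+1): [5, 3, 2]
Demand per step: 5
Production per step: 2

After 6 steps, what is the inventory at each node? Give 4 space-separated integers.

Step 1: demand=5,sold=5 ship[2->3]=2 ship[1->2]=2 ship[0->1]=3 prod=2 -> inv=[2 3 8 6]
Step 2: demand=5,sold=5 ship[2->3]=2 ship[1->2]=3 ship[0->1]=2 prod=2 -> inv=[2 2 9 3]
Step 3: demand=5,sold=3 ship[2->3]=2 ship[1->2]=2 ship[0->1]=2 prod=2 -> inv=[2 2 9 2]
Step 4: demand=5,sold=2 ship[2->3]=2 ship[1->2]=2 ship[0->1]=2 prod=2 -> inv=[2 2 9 2]
Step 5: demand=5,sold=2 ship[2->3]=2 ship[1->2]=2 ship[0->1]=2 prod=2 -> inv=[2 2 9 2]
Step 6: demand=5,sold=2 ship[2->3]=2 ship[1->2]=2 ship[0->1]=2 prod=2 -> inv=[2 2 9 2]

2 2 9 2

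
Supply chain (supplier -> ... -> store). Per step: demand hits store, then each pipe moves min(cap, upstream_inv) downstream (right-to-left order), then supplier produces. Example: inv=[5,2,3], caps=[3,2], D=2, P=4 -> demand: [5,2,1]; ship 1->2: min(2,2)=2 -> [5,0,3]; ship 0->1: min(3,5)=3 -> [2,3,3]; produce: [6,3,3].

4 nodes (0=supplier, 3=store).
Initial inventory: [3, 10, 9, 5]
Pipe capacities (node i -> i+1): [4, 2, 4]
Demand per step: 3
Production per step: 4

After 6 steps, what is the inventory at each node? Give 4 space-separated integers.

Step 1: demand=3,sold=3 ship[2->3]=4 ship[1->2]=2 ship[0->1]=3 prod=4 -> inv=[4 11 7 6]
Step 2: demand=3,sold=3 ship[2->3]=4 ship[1->2]=2 ship[0->1]=4 prod=4 -> inv=[4 13 5 7]
Step 3: demand=3,sold=3 ship[2->3]=4 ship[1->2]=2 ship[0->1]=4 prod=4 -> inv=[4 15 3 8]
Step 4: demand=3,sold=3 ship[2->3]=3 ship[1->2]=2 ship[0->1]=4 prod=4 -> inv=[4 17 2 8]
Step 5: demand=3,sold=3 ship[2->3]=2 ship[1->2]=2 ship[0->1]=4 prod=4 -> inv=[4 19 2 7]
Step 6: demand=3,sold=3 ship[2->3]=2 ship[1->2]=2 ship[0->1]=4 prod=4 -> inv=[4 21 2 6]

4 21 2 6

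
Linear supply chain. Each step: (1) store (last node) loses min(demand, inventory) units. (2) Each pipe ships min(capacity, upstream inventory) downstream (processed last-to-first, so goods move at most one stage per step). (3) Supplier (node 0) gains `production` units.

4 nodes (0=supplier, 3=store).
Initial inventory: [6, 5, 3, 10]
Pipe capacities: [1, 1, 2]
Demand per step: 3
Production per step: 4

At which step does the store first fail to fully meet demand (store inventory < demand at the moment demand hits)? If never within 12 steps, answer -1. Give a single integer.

Step 1: demand=3,sold=3 ship[2->3]=2 ship[1->2]=1 ship[0->1]=1 prod=4 -> [9 5 2 9]
Step 2: demand=3,sold=3 ship[2->3]=2 ship[1->2]=1 ship[0->1]=1 prod=4 -> [12 5 1 8]
Step 3: demand=3,sold=3 ship[2->3]=1 ship[1->2]=1 ship[0->1]=1 prod=4 -> [15 5 1 6]
Step 4: demand=3,sold=3 ship[2->3]=1 ship[1->2]=1 ship[0->1]=1 prod=4 -> [18 5 1 4]
Step 5: demand=3,sold=3 ship[2->3]=1 ship[1->2]=1 ship[0->1]=1 prod=4 -> [21 5 1 2]
Step 6: demand=3,sold=2 ship[2->3]=1 ship[1->2]=1 ship[0->1]=1 prod=4 -> [24 5 1 1]
Step 7: demand=3,sold=1 ship[2->3]=1 ship[1->2]=1 ship[0->1]=1 prod=4 -> [27 5 1 1]
Step 8: demand=3,sold=1 ship[2->3]=1 ship[1->2]=1 ship[0->1]=1 prod=4 -> [30 5 1 1]
Step 9: demand=3,sold=1 ship[2->3]=1 ship[1->2]=1 ship[0->1]=1 prod=4 -> [33 5 1 1]
Step 10: demand=3,sold=1 ship[2->3]=1 ship[1->2]=1 ship[0->1]=1 prod=4 -> [36 5 1 1]
Step 11: demand=3,sold=1 ship[2->3]=1 ship[1->2]=1 ship[0->1]=1 prod=4 -> [39 5 1 1]
Step 12: demand=3,sold=1 ship[2->3]=1 ship[1->2]=1 ship[0->1]=1 prod=4 -> [42 5 1 1]
First stockout at step 6

6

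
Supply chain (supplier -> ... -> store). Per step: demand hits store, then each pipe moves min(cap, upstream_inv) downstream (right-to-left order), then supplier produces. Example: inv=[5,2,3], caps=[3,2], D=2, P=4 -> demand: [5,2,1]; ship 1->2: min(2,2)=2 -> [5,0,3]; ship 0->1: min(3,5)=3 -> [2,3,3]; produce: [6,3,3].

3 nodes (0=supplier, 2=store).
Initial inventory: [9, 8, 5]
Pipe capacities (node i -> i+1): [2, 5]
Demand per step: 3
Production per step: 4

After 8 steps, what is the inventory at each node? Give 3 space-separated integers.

Step 1: demand=3,sold=3 ship[1->2]=5 ship[0->1]=2 prod=4 -> inv=[11 5 7]
Step 2: demand=3,sold=3 ship[1->2]=5 ship[0->1]=2 prod=4 -> inv=[13 2 9]
Step 3: demand=3,sold=3 ship[1->2]=2 ship[0->1]=2 prod=4 -> inv=[15 2 8]
Step 4: demand=3,sold=3 ship[1->2]=2 ship[0->1]=2 prod=4 -> inv=[17 2 7]
Step 5: demand=3,sold=3 ship[1->2]=2 ship[0->1]=2 prod=4 -> inv=[19 2 6]
Step 6: demand=3,sold=3 ship[1->2]=2 ship[0->1]=2 prod=4 -> inv=[21 2 5]
Step 7: demand=3,sold=3 ship[1->2]=2 ship[0->1]=2 prod=4 -> inv=[23 2 4]
Step 8: demand=3,sold=3 ship[1->2]=2 ship[0->1]=2 prod=4 -> inv=[25 2 3]

25 2 3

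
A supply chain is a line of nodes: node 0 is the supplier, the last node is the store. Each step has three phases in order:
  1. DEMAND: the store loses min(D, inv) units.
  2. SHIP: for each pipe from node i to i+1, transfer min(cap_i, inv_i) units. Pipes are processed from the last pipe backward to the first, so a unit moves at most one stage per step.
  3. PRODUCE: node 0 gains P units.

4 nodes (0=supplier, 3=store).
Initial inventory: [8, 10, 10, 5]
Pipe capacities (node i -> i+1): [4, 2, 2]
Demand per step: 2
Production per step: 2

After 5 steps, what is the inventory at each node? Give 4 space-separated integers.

Step 1: demand=2,sold=2 ship[2->3]=2 ship[1->2]=2 ship[0->1]=4 prod=2 -> inv=[6 12 10 5]
Step 2: demand=2,sold=2 ship[2->3]=2 ship[1->2]=2 ship[0->1]=4 prod=2 -> inv=[4 14 10 5]
Step 3: demand=2,sold=2 ship[2->3]=2 ship[1->2]=2 ship[0->1]=4 prod=2 -> inv=[2 16 10 5]
Step 4: demand=2,sold=2 ship[2->3]=2 ship[1->2]=2 ship[0->1]=2 prod=2 -> inv=[2 16 10 5]
Step 5: demand=2,sold=2 ship[2->3]=2 ship[1->2]=2 ship[0->1]=2 prod=2 -> inv=[2 16 10 5]

2 16 10 5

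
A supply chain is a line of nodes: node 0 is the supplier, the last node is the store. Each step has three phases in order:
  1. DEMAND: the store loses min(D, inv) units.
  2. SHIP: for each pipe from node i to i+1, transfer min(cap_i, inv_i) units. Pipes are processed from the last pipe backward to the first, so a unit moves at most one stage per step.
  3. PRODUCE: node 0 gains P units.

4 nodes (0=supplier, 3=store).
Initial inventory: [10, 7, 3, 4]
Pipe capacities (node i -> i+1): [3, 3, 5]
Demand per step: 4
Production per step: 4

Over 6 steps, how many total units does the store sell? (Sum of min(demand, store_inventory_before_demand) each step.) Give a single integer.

Step 1: sold=4 (running total=4) -> [11 7 3 3]
Step 2: sold=3 (running total=7) -> [12 7 3 3]
Step 3: sold=3 (running total=10) -> [13 7 3 3]
Step 4: sold=3 (running total=13) -> [14 7 3 3]
Step 5: sold=3 (running total=16) -> [15 7 3 3]
Step 6: sold=3 (running total=19) -> [16 7 3 3]

Answer: 19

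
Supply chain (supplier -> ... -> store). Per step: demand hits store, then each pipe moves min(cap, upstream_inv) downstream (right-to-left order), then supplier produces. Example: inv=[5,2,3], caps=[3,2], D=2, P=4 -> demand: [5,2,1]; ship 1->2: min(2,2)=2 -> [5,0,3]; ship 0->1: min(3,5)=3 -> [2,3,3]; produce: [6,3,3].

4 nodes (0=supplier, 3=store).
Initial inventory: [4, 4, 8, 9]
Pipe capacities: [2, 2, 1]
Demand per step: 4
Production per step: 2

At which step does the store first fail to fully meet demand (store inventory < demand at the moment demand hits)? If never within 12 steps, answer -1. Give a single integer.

Step 1: demand=4,sold=4 ship[2->3]=1 ship[1->2]=2 ship[0->1]=2 prod=2 -> [4 4 9 6]
Step 2: demand=4,sold=4 ship[2->3]=1 ship[1->2]=2 ship[0->1]=2 prod=2 -> [4 4 10 3]
Step 3: demand=4,sold=3 ship[2->3]=1 ship[1->2]=2 ship[0->1]=2 prod=2 -> [4 4 11 1]
Step 4: demand=4,sold=1 ship[2->3]=1 ship[1->2]=2 ship[0->1]=2 prod=2 -> [4 4 12 1]
Step 5: demand=4,sold=1 ship[2->3]=1 ship[1->2]=2 ship[0->1]=2 prod=2 -> [4 4 13 1]
Step 6: demand=4,sold=1 ship[2->3]=1 ship[1->2]=2 ship[0->1]=2 prod=2 -> [4 4 14 1]
Step 7: demand=4,sold=1 ship[2->3]=1 ship[1->2]=2 ship[0->1]=2 prod=2 -> [4 4 15 1]
Step 8: demand=4,sold=1 ship[2->3]=1 ship[1->2]=2 ship[0->1]=2 prod=2 -> [4 4 16 1]
Step 9: demand=4,sold=1 ship[2->3]=1 ship[1->2]=2 ship[0->1]=2 prod=2 -> [4 4 17 1]
Step 10: demand=4,sold=1 ship[2->3]=1 ship[1->2]=2 ship[0->1]=2 prod=2 -> [4 4 18 1]
Step 11: demand=4,sold=1 ship[2->3]=1 ship[1->2]=2 ship[0->1]=2 prod=2 -> [4 4 19 1]
Step 12: demand=4,sold=1 ship[2->3]=1 ship[1->2]=2 ship[0->1]=2 prod=2 -> [4 4 20 1]
First stockout at step 3

3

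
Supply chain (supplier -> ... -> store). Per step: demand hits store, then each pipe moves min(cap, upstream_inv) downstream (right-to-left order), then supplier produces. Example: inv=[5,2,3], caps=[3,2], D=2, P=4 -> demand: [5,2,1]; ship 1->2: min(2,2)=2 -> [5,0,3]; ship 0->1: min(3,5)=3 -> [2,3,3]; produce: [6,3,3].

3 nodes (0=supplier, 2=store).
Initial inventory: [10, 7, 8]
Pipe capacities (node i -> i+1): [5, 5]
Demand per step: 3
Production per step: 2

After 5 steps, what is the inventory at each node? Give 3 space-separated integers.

Step 1: demand=3,sold=3 ship[1->2]=5 ship[0->1]=5 prod=2 -> inv=[7 7 10]
Step 2: demand=3,sold=3 ship[1->2]=5 ship[0->1]=5 prod=2 -> inv=[4 7 12]
Step 3: demand=3,sold=3 ship[1->2]=5 ship[0->1]=4 prod=2 -> inv=[2 6 14]
Step 4: demand=3,sold=3 ship[1->2]=5 ship[0->1]=2 prod=2 -> inv=[2 3 16]
Step 5: demand=3,sold=3 ship[1->2]=3 ship[0->1]=2 prod=2 -> inv=[2 2 16]

2 2 16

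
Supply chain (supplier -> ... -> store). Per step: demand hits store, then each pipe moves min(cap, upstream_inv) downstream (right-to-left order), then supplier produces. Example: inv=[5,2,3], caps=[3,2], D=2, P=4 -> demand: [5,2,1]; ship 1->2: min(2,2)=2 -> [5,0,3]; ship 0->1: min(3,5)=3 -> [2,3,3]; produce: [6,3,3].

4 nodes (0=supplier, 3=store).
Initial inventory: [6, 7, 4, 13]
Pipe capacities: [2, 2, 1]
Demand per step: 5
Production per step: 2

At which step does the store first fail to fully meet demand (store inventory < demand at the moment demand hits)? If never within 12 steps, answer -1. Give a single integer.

Step 1: demand=5,sold=5 ship[2->3]=1 ship[1->2]=2 ship[0->1]=2 prod=2 -> [6 7 5 9]
Step 2: demand=5,sold=5 ship[2->3]=1 ship[1->2]=2 ship[0->1]=2 prod=2 -> [6 7 6 5]
Step 3: demand=5,sold=5 ship[2->3]=1 ship[1->2]=2 ship[0->1]=2 prod=2 -> [6 7 7 1]
Step 4: demand=5,sold=1 ship[2->3]=1 ship[1->2]=2 ship[0->1]=2 prod=2 -> [6 7 8 1]
Step 5: demand=5,sold=1 ship[2->3]=1 ship[1->2]=2 ship[0->1]=2 prod=2 -> [6 7 9 1]
Step 6: demand=5,sold=1 ship[2->3]=1 ship[1->2]=2 ship[0->1]=2 prod=2 -> [6 7 10 1]
Step 7: demand=5,sold=1 ship[2->3]=1 ship[1->2]=2 ship[0->1]=2 prod=2 -> [6 7 11 1]
Step 8: demand=5,sold=1 ship[2->3]=1 ship[1->2]=2 ship[0->1]=2 prod=2 -> [6 7 12 1]
Step 9: demand=5,sold=1 ship[2->3]=1 ship[1->2]=2 ship[0->1]=2 prod=2 -> [6 7 13 1]
Step 10: demand=5,sold=1 ship[2->3]=1 ship[1->2]=2 ship[0->1]=2 prod=2 -> [6 7 14 1]
Step 11: demand=5,sold=1 ship[2->3]=1 ship[1->2]=2 ship[0->1]=2 prod=2 -> [6 7 15 1]
Step 12: demand=5,sold=1 ship[2->3]=1 ship[1->2]=2 ship[0->1]=2 prod=2 -> [6 7 16 1]
First stockout at step 4

4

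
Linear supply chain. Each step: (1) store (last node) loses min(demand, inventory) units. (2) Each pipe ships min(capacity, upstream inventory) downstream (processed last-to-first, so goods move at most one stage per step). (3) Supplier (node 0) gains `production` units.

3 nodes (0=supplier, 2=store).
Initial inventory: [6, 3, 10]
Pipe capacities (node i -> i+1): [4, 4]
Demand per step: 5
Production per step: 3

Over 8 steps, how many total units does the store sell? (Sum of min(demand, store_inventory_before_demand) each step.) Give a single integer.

Answer: 34

Derivation:
Step 1: sold=5 (running total=5) -> [5 4 8]
Step 2: sold=5 (running total=10) -> [4 4 7]
Step 3: sold=5 (running total=15) -> [3 4 6]
Step 4: sold=5 (running total=20) -> [3 3 5]
Step 5: sold=5 (running total=25) -> [3 3 3]
Step 6: sold=3 (running total=28) -> [3 3 3]
Step 7: sold=3 (running total=31) -> [3 3 3]
Step 8: sold=3 (running total=34) -> [3 3 3]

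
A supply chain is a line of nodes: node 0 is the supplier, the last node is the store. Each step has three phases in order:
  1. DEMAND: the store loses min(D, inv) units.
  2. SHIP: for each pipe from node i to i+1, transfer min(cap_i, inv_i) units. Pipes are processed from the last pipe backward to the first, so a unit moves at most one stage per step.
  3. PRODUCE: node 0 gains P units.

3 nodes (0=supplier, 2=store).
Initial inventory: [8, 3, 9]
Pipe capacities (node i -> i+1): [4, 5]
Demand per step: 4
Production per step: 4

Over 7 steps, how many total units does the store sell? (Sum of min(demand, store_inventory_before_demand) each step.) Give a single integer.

Step 1: sold=4 (running total=4) -> [8 4 8]
Step 2: sold=4 (running total=8) -> [8 4 8]
Step 3: sold=4 (running total=12) -> [8 4 8]
Step 4: sold=4 (running total=16) -> [8 4 8]
Step 5: sold=4 (running total=20) -> [8 4 8]
Step 6: sold=4 (running total=24) -> [8 4 8]
Step 7: sold=4 (running total=28) -> [8 4 8]

Answer: 28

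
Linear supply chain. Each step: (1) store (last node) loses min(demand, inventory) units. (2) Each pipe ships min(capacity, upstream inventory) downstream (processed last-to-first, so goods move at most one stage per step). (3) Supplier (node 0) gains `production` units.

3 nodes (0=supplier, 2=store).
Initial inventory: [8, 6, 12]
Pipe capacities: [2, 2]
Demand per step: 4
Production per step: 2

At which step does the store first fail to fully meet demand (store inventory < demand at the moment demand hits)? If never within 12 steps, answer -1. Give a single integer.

Step 1: demand=4,sold=4 ship[1->2]=2 ship[0->1]=2 prod=2 -> [8 6 10]
Step 2: demand=4,sold=4 ship[1->2]=2 ship[0->1]=2 prod=2 -> [8 6 8]
Step 3: demand=4,sold=4 ship[1->2]=2 ship[0->1]=2 prod=2 -> [8 6 6]
Step 4: demand=4,sold=4 ship[1->2]=2 ship[0->1]=2 prod=2 -> [8 6 4]
Step 5: demand=4,sold=4 ship[1->2]=2 ship[0->1]=2 prod=2 -> [8 6 2]
Step 6: demand=4,sold=2 ship[1->2]=2 ship[0->1]=2 prod=2 -> [8 6 2]
Step 7: demand=4,sold=2 ship[1->2]=2 ship[0->1]=2 prod=2 -> [8 6 2]
Step 8: demand=4,sold=2 ship[1->2]=2 ship[0->1]=2 prod=2 -> [8 6 2]
Step 9: demand=4,sold=2 ship[1->2]=2 ship[0->1]=2 prod=2 -> [8 6 2]
Step 10: demand=4,sold=2 ship[1->2]=2 ship[0->1]=2 prod=2 -> [8 6 2]
Step 11: demand=4,sold=2 ship[1->2]=2 ship[0->1]=2 prod=2 -> [8 6 2]
Step 12: demand=4,sold=2 ship[1->2]=2 ship[0->1]=2 prod=2 -> [8 6 2]
First stockout at step 6

6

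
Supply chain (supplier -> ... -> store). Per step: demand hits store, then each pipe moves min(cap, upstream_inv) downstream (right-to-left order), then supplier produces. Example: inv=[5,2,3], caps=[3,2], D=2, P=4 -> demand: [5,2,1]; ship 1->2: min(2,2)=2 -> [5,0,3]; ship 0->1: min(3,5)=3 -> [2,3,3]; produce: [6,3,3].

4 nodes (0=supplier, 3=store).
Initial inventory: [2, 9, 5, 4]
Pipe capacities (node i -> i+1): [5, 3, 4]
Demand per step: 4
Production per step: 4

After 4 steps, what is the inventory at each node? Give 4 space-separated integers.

Step 1: demand=4,sold=4 ship[2->3]=4 ship[1->2]=3 ship[0->1]=2 prod=4 -> inv=[4 8 4 4]
Step 2: demand=4,sold=4 ship[2->3]=4 ship[1->2]=3 ship[0->1]=4 prod=4 -> inv=[4 9 3 4]
Step 3: demand=4,sold=4 ship[2->3]=3 ship[1->2]=3 ship[0->1]=4 prod=4 -> inv=[4 10 3 3]
Step 4: demand=4,sold=3 ship[2->3]=3 ship[1->2]=3 ship[0->1]=4 prod=4 -> inv=[4 11 3 3]

4 11 3 3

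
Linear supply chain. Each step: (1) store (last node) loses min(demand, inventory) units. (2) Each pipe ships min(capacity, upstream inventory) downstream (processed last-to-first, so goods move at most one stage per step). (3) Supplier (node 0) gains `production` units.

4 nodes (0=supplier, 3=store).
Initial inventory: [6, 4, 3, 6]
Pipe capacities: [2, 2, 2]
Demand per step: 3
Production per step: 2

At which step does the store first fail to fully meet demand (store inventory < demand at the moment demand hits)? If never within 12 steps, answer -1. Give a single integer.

Step 1: demand=3,sold=3 ship[2->3]=2 ship[1->2]=2 ship[0->1]=2 prod=2 -> [6 4 3 5]
Step 2: demand=3,sold=3 ship[2->3]=2 ship[1->2]=2 ship[0->1]=2 prod=2 -> [6 4 3 4]
Step 3: demand=3,sold=3 ship[2->3]=2 ship[1->2]=2 ship[0->1]=2 prod=2 -> [6 4 3 3]
Step 4: demand=3,sold=3 ship[2->3]=2 ship[1->2]=2 ship[0->1]=2 prod=2 -> [6 4 3 2]
Step 5: demand=3,sold=2 ship[2->3]=2 ship[1->2]=2 ship[0->1]=2 prod=2 -> [6 4 3 2]
Step 6: demand=3,sold=2 ship[2->3]=2 ship[1->2]=2 ship[0->1]=2 prod=2 -> [6 4 3 2]
Step 7: demand=3,sold=2 ship[2->3]=2 ship[1->2]=2 ship[0->1]=2 prod=2 -> [6 4 3 2]
Step 8: demand=3,sold=2 ship[2->3]=2 ship[1->2]=2 ship[0->1]=2 prod=2 -> [6 4 3 2]
Step 9: demand=3,sold=2 ship[2->3]=2 ship[1->2]=2 ship[0->1]=2 prod=2 -> [6 4 3 2]
Step 10: demand=3,sold=2 ship[2->3]=2 ship[1->2]=2 ship[0->1]=2 prod=2 -> [6 4 3 2]
Step 11: demand=3,sold=2 ship[2->3]=2 ship[1->2]=2 ship[0->1]=2 prod=2 -> [6 4 3 2]
Step 12: demand=3,sold=2 ship[2->3]=2 ship[1->2]=2 ship[0->1]=2 prod=2 -> [6 4 3 2]
First stockout at step 5

5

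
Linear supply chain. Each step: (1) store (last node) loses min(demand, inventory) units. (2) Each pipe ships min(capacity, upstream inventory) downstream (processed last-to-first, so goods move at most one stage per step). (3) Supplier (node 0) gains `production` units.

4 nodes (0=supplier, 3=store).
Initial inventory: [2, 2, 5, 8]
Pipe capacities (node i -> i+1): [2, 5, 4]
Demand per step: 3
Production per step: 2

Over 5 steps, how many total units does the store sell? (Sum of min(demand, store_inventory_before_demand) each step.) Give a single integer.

Answer: 15

Derivation:
Step 1: sold=3 (running total=3) -> [2 2 3 9]
Step 2: sold=3 (running total=6) -> [2 2 2 9]
Step 3: sold=3 (running total=9) -> [2 2 2 8]
Step 4: sold=3 (running total=12) -> [2 2 2 7]
Step 5: sold=3 (running total=15) -> [2 2 2 6]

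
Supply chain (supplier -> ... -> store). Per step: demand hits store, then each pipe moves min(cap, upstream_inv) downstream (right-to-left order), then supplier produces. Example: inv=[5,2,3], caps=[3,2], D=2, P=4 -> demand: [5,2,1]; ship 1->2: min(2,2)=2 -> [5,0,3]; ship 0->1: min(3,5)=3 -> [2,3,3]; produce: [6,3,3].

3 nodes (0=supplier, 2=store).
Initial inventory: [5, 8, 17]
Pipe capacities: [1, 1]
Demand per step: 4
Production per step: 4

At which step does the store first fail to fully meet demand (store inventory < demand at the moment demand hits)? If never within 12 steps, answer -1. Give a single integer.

Step 1: demand=4,sold=4 ship[1->2]=1 ship[0->1]=1 prod=4 -> [8 8 14]
Step 2: demand=4,sold=4 ship[1->2]=1 ship[0->1]=1 prod=4 -> [11 8 11]
Step 3: demand=4,sold=4 ship[1->2]=1 ship[0->1]=1 prod=4 -> [14 8 8]
Step 4: demand=4,sold=4 ship[1->2]=1 ship[0->1]=1 prod=4 -> [17 8 5]
Step 5: demand=4,sold=4 ship[1->2]=1 ship[0->1]=1 prod=4 -> [20 8 2]
Step 6: demand=4,sold=2 ship[1->2]=1 ship[0->1]=1 prod=4 -> [23 8 1]
Step 7: demand=4,sold=1 ship[1->2]=1 ship[0->1]=1 prod=4 -> [26 8 1]
Step 8: demand=4,sold=1 ship[1->2]=1 ship[0->1]=1 prod=4 -> [29 8 1]
Step 9: demand=4,sold=1 ship[1->2]=1 ship[0->1]=1 prod=4 -> [32 8 1]
Step 10: demand=4,sold=1 ship[1->2]=1 ship[0->1]=1 prod=4 -> [35 8 1]
Step 11: demand=4,sold=1 ship[1->2]=1 ship[0->1]=1 prod=4 -> [38 8 1]
Step 12: demand=4,sold=1 ship[1->2]=1 ship[0->1]=1 prod=4 -> [41 8 1]
First stockout at step 6

6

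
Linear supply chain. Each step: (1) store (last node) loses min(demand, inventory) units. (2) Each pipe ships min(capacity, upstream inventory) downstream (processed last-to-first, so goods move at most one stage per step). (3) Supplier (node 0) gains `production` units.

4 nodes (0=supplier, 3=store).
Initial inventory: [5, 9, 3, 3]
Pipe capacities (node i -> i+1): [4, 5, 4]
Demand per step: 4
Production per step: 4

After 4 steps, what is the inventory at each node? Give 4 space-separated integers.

Step 1: demand=4,sold=3 ship[2->3]=3 ship[1->2]=5 ship[0->1]=4 prod=4 -> inv=[5 8 5 3]
Step 2: demand=4,sold=3 ship[2->3]=4 ship[1->2]=5 ship[0->1]=4 prod=4 -> inv=[5 7 6 4]
Step 3: demand=4,sold=4 ship[2->3]=4 ship[1->2]=5 ship[0->1]=4 prod=4 -> inv=[5 6 7 4]
Step 4: demand=4,sold=4 ship[2->3]=4 ship[1->2]=5 ship[0->1]=4 prod=4 -> inv=[5 5 8 4]

5 5 8 4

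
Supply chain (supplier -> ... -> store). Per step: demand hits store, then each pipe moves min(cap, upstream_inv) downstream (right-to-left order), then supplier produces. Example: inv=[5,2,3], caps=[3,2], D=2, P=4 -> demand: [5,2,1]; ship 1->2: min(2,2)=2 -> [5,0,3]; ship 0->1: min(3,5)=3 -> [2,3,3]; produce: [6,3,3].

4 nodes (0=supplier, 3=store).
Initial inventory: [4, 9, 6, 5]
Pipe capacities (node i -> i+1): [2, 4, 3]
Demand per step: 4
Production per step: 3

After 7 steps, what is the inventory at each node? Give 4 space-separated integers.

Step 1: demand=4,sold=4 ship[2->3]=3 ship[1->2]=4 ship[0->1]=2 prod=3 -> inv=[5 7 7 4]
Step 2: demand=4,sold=4 ship[2->3]=3 ship[1->2]=4 ship[0->1]=2 prod=3 -> inv=[6 5 8 3]
Step 3: demand=4,sold=3 ship[2->3]=3 ship[1->2]=4 ship[0->1]=2 prod=3 -> inv=[7 3 9 3]
Step 4: demand=4,sold=3 ship[2->3]=3 ship[1->2]=3 ship[0->1]=2 prod=3 -> inv=[8 2 9 3]
Step 5: demand=4,sold=3 ship[2->3]=3 ship[1->2]=2 ship[0->1]=2 prod=3 -> inv=[9 2 8 3]
Step 6: demand=4,sold=3 ship[2->3]=3 ship[1->2]=2 ship[0->1]=2 prod=3 -> inv=[10 2 7 3]
Step 7: demand=4,sold=3 ship[2->3]=3 ship[1->2]=2 ship[0->1]=2 prod=3 -> inv=[11 2 6 3]

11 2 6 3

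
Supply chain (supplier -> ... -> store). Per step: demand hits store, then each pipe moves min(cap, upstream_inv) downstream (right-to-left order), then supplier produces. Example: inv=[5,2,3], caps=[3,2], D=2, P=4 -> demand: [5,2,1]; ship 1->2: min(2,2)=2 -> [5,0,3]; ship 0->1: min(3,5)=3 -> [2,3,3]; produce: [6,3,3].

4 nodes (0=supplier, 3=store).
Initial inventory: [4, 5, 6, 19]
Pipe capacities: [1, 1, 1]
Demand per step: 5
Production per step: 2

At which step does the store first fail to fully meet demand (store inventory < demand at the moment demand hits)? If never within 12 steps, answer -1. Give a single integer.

Step 1: demand=5,sold=5 ship[2->3]=1 ship[1->2]=1 ship[0->1]=1 prod=2 -> [5 5 6 15]
Step 2: demand=5,sold=5 ship[2->3]=1 ship[1->2]=1 ship[0->1]=1 prod=2 -> [6 5 6 11]
Step 3: demand=5,sold=5 ship[2->3]=1 ship[1->2]=1 ship[0->1]=1 prod=2 -> [7 5 6 7]
Step 4: demand=5,sold=5 ship[2->3]=1 ship[1->2]=1 ship[0->1]=1 prod=2 -> [8 5 6 3]
Step 5: demand=5,sold=3 ship[2->3]=1 ship[1->2]=1 ship[0->1]=1 prod=2 -> [9 5 6 1]
Step 6: demand=5,sold=1 ship[2->3]=1 ship[1->2]=1 ship[0->1]=1 prod=2 -> [10 5 6 1]
Step 7: demand=5,sold=1 ship[2->3]=1 ship[1->2]=1 ship[0->1]=1 prod=2 -> [11 5 6 1]
Step 8: demand=5,sold=1 ship[2->3]=1 ship[1->2]=1 ship[0->1]=1 prod=2 -> [12 5 6 1]
Step 9: demand=5,sold=1 ship[2->3]=1 ship[1->2]=1 ship[0->1]=1 prod=2 -> [13 5 6 1]
Step 10: demand=5,sold=1 ship[2->3]=1 ship[1->2]=1 ship[0->1]=1 prod=2 -> [14 5 6 1]
Step 11: demand=5,sold=1 ship[2->3]=1 ship[1->2]=1 ship[0->1]=1 prod=2 -> [15 5 6 1]
Step 12: demand=5,sold=1 ship[2->3]=1 ship[1->2]=1 ship[0->1]=1 prod=2 -> [16 5 6 1]
First stockout at step 5

5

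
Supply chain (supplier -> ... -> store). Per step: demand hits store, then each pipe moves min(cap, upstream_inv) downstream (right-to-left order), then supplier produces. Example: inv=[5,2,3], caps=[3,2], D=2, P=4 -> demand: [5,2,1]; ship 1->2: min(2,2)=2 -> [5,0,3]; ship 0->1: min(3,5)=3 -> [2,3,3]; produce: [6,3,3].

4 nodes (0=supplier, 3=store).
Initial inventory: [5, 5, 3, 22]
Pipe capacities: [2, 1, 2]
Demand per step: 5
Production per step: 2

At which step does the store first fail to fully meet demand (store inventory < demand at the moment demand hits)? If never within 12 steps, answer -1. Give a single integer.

Step 1: demand=5,sold=5 ship[2->3]=2 ship[1->2]=1 ship[0->1]=2 prod=2 -> [5 6 2 19]
Step 2: demand=5,sold=5 ship[2->3]=2 ship[1->2]=1 ship[0->1]=2 prod=2 -> [5 7 1 16]
Step 3: demand=5,sold=5 ship[2->3]=1 ship[1->2]=1 ship[0->1]=2 prod=2 -> [5 8 1 12]
Step 4: demand=5,sold=5 ship[2->3]=1 ship[1->2]=1 ship[0->1]=2 prod=2 -> [5 9 1 8]
Step 5: demand=5,sold=5 ship[2->3]=1 ship[1->2]=1 ship[0->1]=2 prod=2 -> [5 10 1 4]
Step 6: demand=5,sold=4 ship[2->3]=1 ship[1->2]=1 ship[0->1]=2 prod=2 -> [5 11 1 1]
Step 7: demand=5,sold=1 ship[2->3]=1 ship[1->2]=1 ship[0->1]=2 prod=2 -> [5 12 1 1]
Step 8: demand=5,sold=1 ship[2->3]=1 ship[1->2]=1 ship[0->1]=2 prod=2 -> [5 13 1 1]
Step 9: demand=5,sold=1 ship[2->3]=1 ship[1->2]=1 ship[0->1]=2 prod=2 -> [5 14 1 1]
Step 10: demand=5,sold=1 ship[2->3]=1 ship[1->2]=1 ship[0->1]=2 prod=2 -> [5 15 1 1]
Step 11: demand=5,sold=1 ship[2->3]=1 ship[1->2]=1 ship[0->1]=2 prod=2 -> [5 16 1 1]
Step 12: demand=5,sold=1 ship[2->3]=1 ship[1->2]=1 ship[0->1]=2 prod=2 -> [5 17 1 1]
First stockout at step 6

6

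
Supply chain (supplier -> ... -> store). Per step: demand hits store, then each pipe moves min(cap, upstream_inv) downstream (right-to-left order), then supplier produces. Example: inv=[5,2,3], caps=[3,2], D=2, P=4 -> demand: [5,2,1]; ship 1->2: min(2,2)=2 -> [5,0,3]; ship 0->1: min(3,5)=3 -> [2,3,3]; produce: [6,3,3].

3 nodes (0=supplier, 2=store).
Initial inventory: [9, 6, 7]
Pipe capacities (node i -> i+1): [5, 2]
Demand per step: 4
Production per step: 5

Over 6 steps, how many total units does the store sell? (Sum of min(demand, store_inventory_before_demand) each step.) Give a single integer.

Step 1: sold=4 (running total=4) -> [9 9 5]
Step 2: sold=4 (running total=8) -> [9 12 3]
Step 3: sold=3 (running total=11) -> [9 15 2]
Step 4: sold=2 (running total=13) -> [9 18 2]
Step 5: sold=2 (running total=15) -> [9 21 2]
Step 6: sold=2 (running total=17) -> [9 24 2]

Answer: 17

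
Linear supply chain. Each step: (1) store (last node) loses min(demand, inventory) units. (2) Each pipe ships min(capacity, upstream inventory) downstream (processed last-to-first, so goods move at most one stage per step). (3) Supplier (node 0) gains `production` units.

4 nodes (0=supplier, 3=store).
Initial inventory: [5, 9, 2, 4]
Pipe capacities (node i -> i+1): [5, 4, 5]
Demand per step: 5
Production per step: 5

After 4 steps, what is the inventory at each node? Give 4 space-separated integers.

Step 1: demand=5,sold=4 ship[2->3]=2 ship[1->2]=4 ship[0->1]=5 prod=5 -> inv=[5 10 4 2]
Step 2: demand=5,sold=2 ship[2->3]=4 ship[1->2]=4 ship[0->1]=5 prod=5 -> inv=[5 11 4 4]
Step 3: demand=5,sold=4 ship[2->3]=4 ship[1->2]=4 ship[0->1]=5 prod=5 -> inv=[5 12 4 4]
Step 4: demand=5,sold=4 ship[2->3]=4 ship[1->2]=4 ship[0->1]=5 prod=5 -> inv=[5 13 4 4]

5 13 4 4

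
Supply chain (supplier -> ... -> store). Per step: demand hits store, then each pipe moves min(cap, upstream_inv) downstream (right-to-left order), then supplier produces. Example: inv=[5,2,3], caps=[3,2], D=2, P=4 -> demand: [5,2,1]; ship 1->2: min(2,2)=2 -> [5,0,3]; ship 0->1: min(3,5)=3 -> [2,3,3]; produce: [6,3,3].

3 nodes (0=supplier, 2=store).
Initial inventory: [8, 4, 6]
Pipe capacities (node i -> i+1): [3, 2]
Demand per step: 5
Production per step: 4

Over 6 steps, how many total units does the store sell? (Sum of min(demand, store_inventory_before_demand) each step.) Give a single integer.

Answer: 16

Derivation:
Step 1: sold=5 (running total=5) -> [9 5 3]
Step 2: sold=3 (running total=8) -> [10 6 2]
Step 3: sold=2 (running total=10) -> [11 7 2]
Step 4: sold=2 (running total=12) -> [12 8 2]
Step 5: sold=2 (running total=14) -> [13 9 2]
Step 6: sold=2 (running total=16) -> [14 10 2]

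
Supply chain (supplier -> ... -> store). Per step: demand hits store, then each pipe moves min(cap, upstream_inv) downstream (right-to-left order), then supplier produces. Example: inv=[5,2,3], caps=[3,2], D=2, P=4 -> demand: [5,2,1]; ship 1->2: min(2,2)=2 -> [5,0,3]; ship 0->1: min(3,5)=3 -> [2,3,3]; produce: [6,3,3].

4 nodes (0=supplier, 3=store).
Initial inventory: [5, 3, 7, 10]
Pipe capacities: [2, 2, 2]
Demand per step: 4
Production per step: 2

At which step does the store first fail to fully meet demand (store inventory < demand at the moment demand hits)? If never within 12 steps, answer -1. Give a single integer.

Step 1: demand=4,sold=4 ship[2->3]=2 ship[1->2]=2 ship[0->1]=2 prod=2 -> [5 3 7 8]
Step 2: demand=4,sold=4 ship[2->3]=2 ship[1->2]=2 ship[0->1]=2 prod=2 -> [5 3 7 6]
Step 3: demand=4,sold=4 ship[2->3]=2 ship[1->2]=2 ship[0->1]=2 prod=2 -> [5 3 7 4]
Step 4: demand=4,sold=4 ship[2->3]=2 ship[1->2]=2 ship[0->1]=2 prod=2 -> [5 3 7 2]
Step 5: demand=4,sold=2 ship[2->3]=2 ship[1->2]=2 ship[0->1]=2 prod=2 -> [5 3 7 2]
Step 6: demand=4,sold=2 ship[2->3]=2 ship[1->2]=2 ship[0->1]=2 prod=2 -> [5 3 7 2]
Step 7: demand=4,sold=2 ship[2->3]=2 ship[1->2]=2 ship[0->1]=2 prod=2 -> [5 3 7 2]
Step 8: demand=4,sold=2 ship[2->3]=2 ship[1->2]=2 ship[0->1]=2 prod=2 -> [5 3 7 2]
Step 9: demand=4,sold=2 ship[2->3]=2 ship[1->2]=2 ship[0->1]=2 prod=2 -> [5 3 7 2]
Step 10: demand=4,sold=2 ship[2->3]=2 ship[1->2]=2 ship[0->1]=2 prod=2 -> [5 3 7 2]
Step 11: demand=4,sold=2 ship[2->3]=2 ship[1->2]=2 ship[0->1]=2 prod=2 -> [5 3 7 2]
Step 12: demand=4,sold=2 ship[2->3]=2 ship[1->2]=2 ship[0->1]=2 prod=2 -> [5 3 7 2]
First stockout at step 5

5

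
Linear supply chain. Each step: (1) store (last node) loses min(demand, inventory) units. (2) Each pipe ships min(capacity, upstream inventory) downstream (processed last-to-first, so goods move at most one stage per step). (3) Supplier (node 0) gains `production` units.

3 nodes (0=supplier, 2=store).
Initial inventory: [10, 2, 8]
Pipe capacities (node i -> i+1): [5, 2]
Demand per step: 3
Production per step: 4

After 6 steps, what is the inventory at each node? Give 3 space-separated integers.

Step 1: demand=3,sold=3 ship[1->2]=2 ship[0->1]=5 prod=4 -> inv=[9 5 7]
Step 2: demand=3,sold=3 ship[1->2]=2 ship[0->1]=5 prod=4 -> inv=[8 8 6]
Step 3: demand=3,sold=3 ship[1->2]=2 ship[0->1]=5 prod=4 -> inv=[7 11 5]
Step 4: demand=3,sold=3 ship[1->2]=2 ship[0->1]=5 prod=4 -> inv=[6 14 4]
Step 5: demand=3,sold=3 ship[1->2]=2 ship[0->1]=5 prod=4 -> inv=[5 17 3]
Step 6: demand=3,sold=3 ship[1->2]=2 ship[0->1]=5 prod=4 -> inv=[4 20 2]

4 20 2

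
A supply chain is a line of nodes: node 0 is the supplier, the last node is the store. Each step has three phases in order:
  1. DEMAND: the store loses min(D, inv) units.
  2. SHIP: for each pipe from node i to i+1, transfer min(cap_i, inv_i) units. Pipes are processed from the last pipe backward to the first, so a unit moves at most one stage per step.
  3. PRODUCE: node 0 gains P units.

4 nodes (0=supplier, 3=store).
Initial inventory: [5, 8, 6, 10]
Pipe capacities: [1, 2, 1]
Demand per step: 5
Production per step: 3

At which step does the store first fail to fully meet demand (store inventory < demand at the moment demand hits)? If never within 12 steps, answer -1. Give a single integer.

Step 1: demand=5,sold=5 ship[2->3]=1 ship[1->2]=2 ship[0->1]=1 prod=3 -> [7 7 7 6]
Step 2: demand=5,sold=5 ship[2->3]=1 ship[1->2]=2 ship[0->1]=1 prod=3 -> [9 6 8 2]
Step 3: demand=5,sold=2 ship[2->3]=1 ship[1->2]=2 ship[0->1]=1 prod=3 -> [11 5 9 1]
Step 4: demand=5,sold=1 ship[2->3]=1 ship[1->2]=2 ship[0->1]=1 prod=3 -> [13 4 10 1]
Step 5: demand=5,sold=1 ship[2->3]=1 ship[1->2]=2 ship[0->1]=1 prod=3 -> [15 3 11 1]
Step 6: demand=5,sold=1 ship[2->3]=1 ship[1->2]=2 ship[0->1]=1 prod=3 -> [17 2 12 1]
Step 7: demand=5,sold=1 ship[2->3]=1 ship[1->2]=2 ship[0->1]=1 prod=3 -> [19 1 13 1]
Step 8: demand=5,sold=1 ship[2->3]=1 ship[1->2]=1 ship[0->1]=1 prod=3 -> [21 1 13 1]
Step 9: demand=5,sold=1 ship[2->3]=1 ship[1->2]=1 ship[0->1]=1 prod=3 -> [23 1 13 1]
Step 10: demand=5,sold=1 ship[2->3]=1 ship[1->2]=1 ship[0->1]=1 prod=3 -> [25 1 13 1]
Step 11: demand=5,sold=1 ship[2->3]=1 ship[1->2]=1 ship[0->1]=1 prod=3 -> [27 1 13 1]
Step 12: demand=5,sold=1 ship[2->3]=1 ship[1->2]=1 ship[0->1]=1 prod=3 -> [29 1 13 1]
First stockout at step 3

3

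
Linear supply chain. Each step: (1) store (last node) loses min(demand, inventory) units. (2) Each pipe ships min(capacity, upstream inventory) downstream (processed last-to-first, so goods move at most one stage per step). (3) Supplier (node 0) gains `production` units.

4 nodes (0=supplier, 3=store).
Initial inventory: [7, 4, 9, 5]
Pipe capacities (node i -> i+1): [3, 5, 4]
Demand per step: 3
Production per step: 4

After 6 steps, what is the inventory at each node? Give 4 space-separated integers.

Step 1: demand=3,sold=3 ship[2->3]=4 ship[1->2]=4 ship[0->1]=3 prod=4 -> inv=[8 3 9 6]
Step 2: demand=3,sold=3 ship[2->3]=4 ship[1->2]=3 ship[0->1]=3 prod=4 -> inv=[9 3 8 7]
Step 3: demand=3,sold=3 ship[2->3]=4 ship[1->2]=3 ship[0->1]=3 prod=4 -> inv=[10 3 7 8]
Step 4: demand=3,sold=3 ship[2->3]=4 ship[1->2]=3 ship[0->1]=3 prod=4 -> inv=[11 3 6 9]
Step 5: demand=3,sold=3 ship[2->3]=4 ship[1->2]=3 ship[0->1]=3 prod=4 -> inv=[12 3 5 10]
Step 6: demand=3,sold=3 ship[2->3]=4 ship[1->2]=3 ship[0->1]=3 prod=4 -> inv=[13 3 4 11]

13 3 4 11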